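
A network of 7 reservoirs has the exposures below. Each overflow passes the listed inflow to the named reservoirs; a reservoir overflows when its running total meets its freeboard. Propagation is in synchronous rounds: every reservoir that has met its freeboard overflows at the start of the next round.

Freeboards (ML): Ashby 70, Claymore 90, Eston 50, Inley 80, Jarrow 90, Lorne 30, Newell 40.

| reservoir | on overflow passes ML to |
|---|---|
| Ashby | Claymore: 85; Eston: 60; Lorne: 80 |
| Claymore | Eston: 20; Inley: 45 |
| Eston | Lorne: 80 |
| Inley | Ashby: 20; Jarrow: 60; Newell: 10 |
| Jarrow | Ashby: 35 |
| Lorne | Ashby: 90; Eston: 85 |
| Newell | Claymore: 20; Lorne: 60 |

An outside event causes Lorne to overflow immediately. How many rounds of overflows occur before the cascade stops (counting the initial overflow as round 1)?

Round 1 — Lorne overflows (initial).
  Ashby: +90 → 90 ≥ 70
  Eston: +85 → 85 ≥ 50
Round 2 — Ashby, Eston overflow.
  Claymore: +85 → 85 < 90
No further overflows.

2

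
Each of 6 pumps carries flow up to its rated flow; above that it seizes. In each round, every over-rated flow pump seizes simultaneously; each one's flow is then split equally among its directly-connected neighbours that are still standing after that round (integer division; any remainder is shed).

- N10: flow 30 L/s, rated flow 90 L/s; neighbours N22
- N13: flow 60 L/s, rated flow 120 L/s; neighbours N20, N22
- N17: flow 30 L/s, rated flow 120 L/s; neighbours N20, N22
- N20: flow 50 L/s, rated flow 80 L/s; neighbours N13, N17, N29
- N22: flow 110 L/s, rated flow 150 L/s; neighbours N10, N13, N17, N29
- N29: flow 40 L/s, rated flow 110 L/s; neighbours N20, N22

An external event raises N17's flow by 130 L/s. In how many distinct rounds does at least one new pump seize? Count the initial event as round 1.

3

Round 1 — N17 at 160 > 120. N17 seizes.
  N17 sheds 160 L/s to N20, N22: 80 each.
    N20: 50+80 = 130 > 80
    N22: 110+80 = 190 > 150
Round 2 — N20, N22 seize.
  N20 sheds 130 L/s to N13, N29: 65 each.
    N13: 60+65 = 125 > 120
    N29: 40+65 = 105 ≤ 110
  N22 sheds 190 L/s to N10, N13, N29: 63 each (1 lost).
    N10: 30+63 = 93 > 90
    N13: 125+63 = 188 > 120
    N29: 105+63 = 168 > 110
Round 3 — N10, N13, N29 seize.
  N10 sheds 93 L/s: no online neighbours, lost.
  N13 sheds 188 L/s: no online neighbours, lost.
  N29 sheds 168 L/s: no online neighbours, lost.
No further seizures.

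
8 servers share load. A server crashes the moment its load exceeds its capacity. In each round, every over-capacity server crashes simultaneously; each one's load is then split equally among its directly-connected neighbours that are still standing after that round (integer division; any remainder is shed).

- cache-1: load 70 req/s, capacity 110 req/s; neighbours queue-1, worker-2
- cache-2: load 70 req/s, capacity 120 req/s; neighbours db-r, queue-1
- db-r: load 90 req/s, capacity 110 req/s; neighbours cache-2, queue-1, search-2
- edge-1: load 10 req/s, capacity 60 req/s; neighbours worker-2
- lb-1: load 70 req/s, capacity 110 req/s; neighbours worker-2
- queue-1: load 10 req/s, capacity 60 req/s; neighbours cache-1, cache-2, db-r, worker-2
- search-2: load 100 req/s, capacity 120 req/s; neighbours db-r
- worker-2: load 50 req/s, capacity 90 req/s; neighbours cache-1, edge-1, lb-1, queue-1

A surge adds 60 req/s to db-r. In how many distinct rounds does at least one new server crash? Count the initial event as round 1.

2

Round 1 — db-r at 150 > 110. db-r crashes.
  db-r sheds 150 req/s to cache-2, queue-1, search-2: 50 each.
    cache-2: 70+50 = 120 ≤ 120
    queue-1: 10+50 = 60 ≤ 60
    search-2: 100+50 = 150 > 120
Round 2 — search-2 crashes.
  search-2 sheds 150 req/s: no online neighbours, lost.
No further crashes.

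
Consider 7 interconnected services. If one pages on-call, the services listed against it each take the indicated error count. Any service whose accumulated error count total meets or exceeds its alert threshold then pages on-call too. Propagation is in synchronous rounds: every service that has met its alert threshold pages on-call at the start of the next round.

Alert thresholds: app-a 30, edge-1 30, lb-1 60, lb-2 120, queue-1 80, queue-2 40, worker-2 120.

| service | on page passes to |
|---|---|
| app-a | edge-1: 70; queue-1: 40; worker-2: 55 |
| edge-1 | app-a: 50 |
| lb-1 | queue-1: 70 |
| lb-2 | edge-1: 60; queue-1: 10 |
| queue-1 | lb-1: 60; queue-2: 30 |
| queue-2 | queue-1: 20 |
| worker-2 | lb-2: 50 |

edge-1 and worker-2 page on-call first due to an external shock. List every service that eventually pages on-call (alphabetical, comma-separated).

app-a, edge-1, worker-2

Round 1 — edge-1, worker-2 page on-call (initial).
  app-a: +50 → 50 ≥ 30
  lb-2: +50 → 50 < 120
Round 2 — app-a pages on-call.
  queue-1: +40 → 40 < 80
No further pages.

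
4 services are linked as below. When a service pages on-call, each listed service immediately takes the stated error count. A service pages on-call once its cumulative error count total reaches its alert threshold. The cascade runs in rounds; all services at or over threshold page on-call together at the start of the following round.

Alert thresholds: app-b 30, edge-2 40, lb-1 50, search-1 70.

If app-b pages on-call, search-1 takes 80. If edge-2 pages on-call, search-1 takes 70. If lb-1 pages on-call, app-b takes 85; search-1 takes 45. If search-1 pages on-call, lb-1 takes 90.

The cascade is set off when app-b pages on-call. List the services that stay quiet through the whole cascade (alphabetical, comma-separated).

edge-2

Round 1 — app-b pages on-call (initial).
  search-1: +80 → 80 ≥ 70
Round 2 — search-1 pages on-call.
  lb-1: +90 → 90 ≥ 50
Round 3 — lb-1 pages on-call.
No further pages.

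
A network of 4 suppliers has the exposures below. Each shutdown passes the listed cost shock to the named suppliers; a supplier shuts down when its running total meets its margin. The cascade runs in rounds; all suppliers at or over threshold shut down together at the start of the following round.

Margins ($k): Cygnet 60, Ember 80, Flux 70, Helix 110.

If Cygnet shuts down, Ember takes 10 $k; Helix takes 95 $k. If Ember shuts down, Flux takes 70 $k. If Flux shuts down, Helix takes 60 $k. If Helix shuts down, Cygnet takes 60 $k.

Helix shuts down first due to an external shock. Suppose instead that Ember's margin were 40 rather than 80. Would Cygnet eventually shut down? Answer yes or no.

With Ember's margin at 40:
Round 1 — Helix shuts down (initial).
  Cygnet: +60 → 60 ≥ 60
Round 2 — Cygnet shuts down.
  Ember: +10 → 10 < 40
No further shutdowns.

yes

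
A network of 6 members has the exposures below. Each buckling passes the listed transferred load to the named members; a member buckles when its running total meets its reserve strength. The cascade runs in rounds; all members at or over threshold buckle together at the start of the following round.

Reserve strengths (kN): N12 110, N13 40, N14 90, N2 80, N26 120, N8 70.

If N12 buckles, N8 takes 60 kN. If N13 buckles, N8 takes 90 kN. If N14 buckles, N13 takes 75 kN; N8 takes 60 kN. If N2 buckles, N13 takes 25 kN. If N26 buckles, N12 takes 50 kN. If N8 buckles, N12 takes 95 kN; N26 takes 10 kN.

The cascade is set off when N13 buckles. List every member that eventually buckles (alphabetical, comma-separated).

Round 1 — N13 buckles (initial).
  N8: +90 → 90 ≥ 70
Round 2 — N8 buckles.
  N12: +95 → 95 < 110
  N26: +10 → 10 < 120
No further bucklings.

N13, N8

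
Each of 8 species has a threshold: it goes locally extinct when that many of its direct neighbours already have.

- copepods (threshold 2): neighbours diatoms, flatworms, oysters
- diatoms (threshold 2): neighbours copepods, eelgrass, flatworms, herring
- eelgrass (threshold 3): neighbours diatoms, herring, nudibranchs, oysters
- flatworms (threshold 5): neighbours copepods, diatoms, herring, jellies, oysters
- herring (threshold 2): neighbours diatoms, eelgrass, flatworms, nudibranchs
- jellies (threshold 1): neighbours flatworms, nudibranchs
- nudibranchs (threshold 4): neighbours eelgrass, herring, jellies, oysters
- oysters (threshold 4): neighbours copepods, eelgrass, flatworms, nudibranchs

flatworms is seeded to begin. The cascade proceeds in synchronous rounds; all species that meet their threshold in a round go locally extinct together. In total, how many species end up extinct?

Round 1 — flatworms goes locally extinct (initial).
Round 2 — checking thresholds:
  copepods: 1 of 3 neighbours < 2, not yet.
  diatoms: 1 of 4 neighbours < 2, not yet.
  herring: 1 of 4 neighbours < 2, not yet.
  jellies: 1 of 2 neighbours ≥ 1, goes locally extinct.
  oysters: 1 of 4 neighbours < 4, not yet.
Round 3 — no new extinctions; cascade stops.

2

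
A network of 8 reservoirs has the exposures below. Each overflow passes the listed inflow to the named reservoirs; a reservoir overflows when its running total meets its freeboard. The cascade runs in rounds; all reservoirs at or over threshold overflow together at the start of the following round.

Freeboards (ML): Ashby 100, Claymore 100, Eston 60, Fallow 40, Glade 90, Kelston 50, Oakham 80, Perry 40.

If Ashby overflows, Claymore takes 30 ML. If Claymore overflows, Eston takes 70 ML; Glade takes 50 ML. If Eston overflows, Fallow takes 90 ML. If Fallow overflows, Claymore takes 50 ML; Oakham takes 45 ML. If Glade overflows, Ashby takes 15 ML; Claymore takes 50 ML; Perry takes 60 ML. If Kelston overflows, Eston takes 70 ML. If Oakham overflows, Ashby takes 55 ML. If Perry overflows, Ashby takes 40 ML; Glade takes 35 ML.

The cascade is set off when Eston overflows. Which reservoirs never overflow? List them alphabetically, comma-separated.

Round 1 — Eston overflows (initial).
  Fallow: +90 → 90 ≥ 40
Round 2 — Fallow overflows.
  Claymore: +50 → 50 < 100
  Oakham: +45 → 45 < 80
No further overflows.

Ashby, Claymore, Glade, Kelston, Oakham, Perry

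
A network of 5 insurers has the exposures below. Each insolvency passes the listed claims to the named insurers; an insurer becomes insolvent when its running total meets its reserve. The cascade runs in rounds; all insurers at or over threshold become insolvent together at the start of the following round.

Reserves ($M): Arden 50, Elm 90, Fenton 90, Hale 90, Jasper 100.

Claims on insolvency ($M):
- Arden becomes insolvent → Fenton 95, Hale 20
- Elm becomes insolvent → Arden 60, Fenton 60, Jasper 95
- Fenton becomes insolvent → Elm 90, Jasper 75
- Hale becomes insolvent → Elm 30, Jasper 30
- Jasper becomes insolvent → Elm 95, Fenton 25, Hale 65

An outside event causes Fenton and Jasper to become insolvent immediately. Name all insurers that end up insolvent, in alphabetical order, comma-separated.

Round 1 — Fenton, Jasper become insolvent (initial).
  Elm: +90+95 → 185 ≥ 90
  Hale: +65 → 65 < 90
Round 2 — Elm becomes insolvent.
  Arden: +60 → 60 ≥ 50
Round 3 — Arden becomes insolvent.
  Hale: +20 → 85 < 90
No further insolvencies.

Arden, Elm, Fenton, Jasper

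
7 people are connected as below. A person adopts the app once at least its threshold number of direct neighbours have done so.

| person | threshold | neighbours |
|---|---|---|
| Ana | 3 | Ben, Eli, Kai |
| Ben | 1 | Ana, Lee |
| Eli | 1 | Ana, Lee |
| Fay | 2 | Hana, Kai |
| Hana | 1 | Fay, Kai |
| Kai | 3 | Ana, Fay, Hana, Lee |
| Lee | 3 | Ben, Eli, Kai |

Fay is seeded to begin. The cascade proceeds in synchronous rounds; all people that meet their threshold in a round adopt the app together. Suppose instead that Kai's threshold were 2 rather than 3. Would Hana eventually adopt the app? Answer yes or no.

With Kai's threshold at 2:
Round 1 — Fay adopts the app (initial).
Round 2 — checking thresholds:
  Hana: 1 of 2 neighbours ≥ 1, adopts the app.
  Kai: 1 of 4 neighbours < 2, not yet.
Round 3 — checking thresholds:
  Kai: 2 of 4 neighbours ≥ 2, adopts the app.
Round 4 — no new adoptions; cascade stops.

yes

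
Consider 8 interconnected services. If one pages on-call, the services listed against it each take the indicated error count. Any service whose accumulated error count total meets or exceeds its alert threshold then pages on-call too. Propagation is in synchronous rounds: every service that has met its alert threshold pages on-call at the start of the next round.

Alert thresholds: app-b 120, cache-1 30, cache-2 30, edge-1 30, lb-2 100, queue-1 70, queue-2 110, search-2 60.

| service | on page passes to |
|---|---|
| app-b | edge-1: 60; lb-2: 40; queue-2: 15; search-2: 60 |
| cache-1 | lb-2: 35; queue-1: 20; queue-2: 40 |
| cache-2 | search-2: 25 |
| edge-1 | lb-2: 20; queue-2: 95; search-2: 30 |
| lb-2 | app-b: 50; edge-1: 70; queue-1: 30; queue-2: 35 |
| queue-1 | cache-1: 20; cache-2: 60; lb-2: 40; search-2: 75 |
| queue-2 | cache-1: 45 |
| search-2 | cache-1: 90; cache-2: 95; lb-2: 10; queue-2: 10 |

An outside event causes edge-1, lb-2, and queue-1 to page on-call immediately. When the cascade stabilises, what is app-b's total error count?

50

Round 1 — edge-1, lb-2, queue-1 page on-call (initial).
  app-b: +50 → 50 < 120
  cache-1: +20 → 20 < 30
  cache-2: +60 → 60 ≥ 30
  queue-2: +95+35 → 130 ≥ 110
  search-2: +30+75 → 105 ≥ 60
Round 2 — cache-2, queue-2, search-2 page on-call.
  cache-1: +45+90 → 155 ≥ 30
Round 3 — cache-1 pages on-call.
No further pages.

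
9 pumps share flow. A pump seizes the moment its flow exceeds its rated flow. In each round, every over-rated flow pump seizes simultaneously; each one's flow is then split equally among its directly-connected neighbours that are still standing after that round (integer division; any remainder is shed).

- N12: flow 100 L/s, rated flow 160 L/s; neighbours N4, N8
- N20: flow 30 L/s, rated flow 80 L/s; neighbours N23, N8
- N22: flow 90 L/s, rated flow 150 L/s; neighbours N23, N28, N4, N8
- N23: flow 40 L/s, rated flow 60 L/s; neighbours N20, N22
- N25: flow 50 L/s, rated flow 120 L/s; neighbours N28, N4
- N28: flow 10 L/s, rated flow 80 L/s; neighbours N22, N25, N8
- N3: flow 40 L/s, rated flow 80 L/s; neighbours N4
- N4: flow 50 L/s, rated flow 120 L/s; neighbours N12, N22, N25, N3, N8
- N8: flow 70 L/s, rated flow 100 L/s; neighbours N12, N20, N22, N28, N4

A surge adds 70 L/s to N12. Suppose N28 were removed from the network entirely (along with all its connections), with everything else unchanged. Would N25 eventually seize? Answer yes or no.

no

With N28 removed:
Round 1 — N12 at 170 > 160. N12 seizes.
  N12 sheds 170 L/s to N4, N8: 85 each.
    N4: 50+85 = 135 > 120
    N8: 70+85 = 155 > 100
Round 2 — N4, N8 seize.
  N4 sheds 135 L/s to N22, N25, N3: 45 each.
    N22: 90+45 = 135 ≤ 150
    N25: 50+45 = 95 ≤ 120
    N3: 40+45 = 85 > 80
  N8 sheds 155 L/s to N20, N22: 77 each (1 lost).
    N20: 30+77 = 107 > 80
    N22: 135+77 = 212 > 150
Round 3 — N20, N22, N3 seize.
  N20 sheds 107 L/s to N23: 107 each.
    N23: 40+107 = 147 > 60
  N22 sheds 212 L/s to N23: 212 each.
    N23: 147+212 = 359 > 60
  N3 sheds 85 L/s: no online neighbours, lost.
Round 4 — N23 seizes.
  N23 sheds 359 L/s: no online neighbours, lost.
No further seizures.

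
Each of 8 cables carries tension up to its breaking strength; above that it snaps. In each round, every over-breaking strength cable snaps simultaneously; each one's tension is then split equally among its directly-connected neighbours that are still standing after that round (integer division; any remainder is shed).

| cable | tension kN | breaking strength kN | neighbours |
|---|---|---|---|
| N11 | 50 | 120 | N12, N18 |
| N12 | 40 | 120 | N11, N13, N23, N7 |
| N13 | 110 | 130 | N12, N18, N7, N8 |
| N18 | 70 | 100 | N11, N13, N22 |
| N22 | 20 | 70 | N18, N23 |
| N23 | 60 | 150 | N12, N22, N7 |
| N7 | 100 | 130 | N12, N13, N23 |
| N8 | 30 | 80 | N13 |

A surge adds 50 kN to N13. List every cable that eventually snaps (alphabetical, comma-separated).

Round 1 — N13 at 160 > 130. N13 snaps.
  N13 sheds 160 kN to N12, N18, N7, N8: 40 each.
    N12: 40+40 = 80 ≤ 120
    N18: 70+40 = 110 > 100
    N7: 100+40 = 140 > 130
    N8: 30+40 = 70 ≤ 80
Round 2 — N18, N7 snap.
  N18 sheds 110 kN to N11, N22: 55 each.
    N11: 50+55 = 105 ≤ 120
    N22: 20+55 = 75 > 70
  N7 sheds 140 kN to N12, N23: 70 each.
    N12: 80+70 = 150 > 120
    N23: 60+70 = 130 ≤ 150
Round 3 — N12, N22 snap.
  N12 sheds 150 kN to N11, N23: 75 each.
    N11: 105+75 = 180 > 120
    N23: 130+75 = 205 > 150
  N22 sheds 75 kN to N23: 75 each.
    N23: 205+75 = 280 > 150
Round 4 — N11, N23 snap.
  N11 sheds 180 kN: no online neighbours, lost.
  N23 sheds 280 kN: no online neighbours, lost.
No further breaks.

N11, N12, N13, N18, N22, N23, N7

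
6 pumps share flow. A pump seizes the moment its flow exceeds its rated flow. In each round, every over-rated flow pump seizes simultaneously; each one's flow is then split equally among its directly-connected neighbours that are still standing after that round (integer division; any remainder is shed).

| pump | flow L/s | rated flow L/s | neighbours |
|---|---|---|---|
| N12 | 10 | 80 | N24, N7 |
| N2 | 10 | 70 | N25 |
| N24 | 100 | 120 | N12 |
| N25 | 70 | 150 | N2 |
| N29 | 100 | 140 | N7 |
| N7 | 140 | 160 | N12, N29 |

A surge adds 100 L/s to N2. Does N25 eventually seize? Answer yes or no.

Round 1 — N2 at 110 > 70. N2 seizes.
  N2 sheds 110 L/s to N25: 110 each.
    N25: 70+110 = 180 > 150
Round 2 — N25 seizes.
  N25 sheds 180 L/s: no online neighbours, lost.
No further seizures.

yes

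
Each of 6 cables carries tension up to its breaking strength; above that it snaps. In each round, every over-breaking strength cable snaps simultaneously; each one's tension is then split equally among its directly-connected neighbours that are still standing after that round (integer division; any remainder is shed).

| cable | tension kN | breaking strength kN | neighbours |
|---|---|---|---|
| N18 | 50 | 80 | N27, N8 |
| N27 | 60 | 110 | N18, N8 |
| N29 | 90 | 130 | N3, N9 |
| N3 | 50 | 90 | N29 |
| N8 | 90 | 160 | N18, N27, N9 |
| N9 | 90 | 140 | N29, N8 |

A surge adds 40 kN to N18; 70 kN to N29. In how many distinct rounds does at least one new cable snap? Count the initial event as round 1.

Round 1 — N18 at 90 > 80; N29 at 160 > 130. N18, N29 snap.
  N18 sheds 90 kN to N27, N8: 45 each.
    N27: 60+45 = 105 ≤ 110
    N8: 90+45 = 135 ≤ 160
  N29 sheds 160 kN to N3, N9: 80 each.
    N3: 50+80 = 130 > 90
    N9: 90+80 = 170 > 140
Round 2 — N3, N9 snap.
  N3 sheds 130 kN: no online neighbours, lost.
  N9 sheds 170 kN to N8: 170 each.
    N8: 135+170 = 305 > 160
Round 3 — N8 snaps.
  N8 sheds 305 kN to N27: 305 each.
    N27: 105+305 = 410 > 110
Round 4 — N27 snaps.
  N27 sheds 410 kN: no online neighbours, lost.
No further breaks.

4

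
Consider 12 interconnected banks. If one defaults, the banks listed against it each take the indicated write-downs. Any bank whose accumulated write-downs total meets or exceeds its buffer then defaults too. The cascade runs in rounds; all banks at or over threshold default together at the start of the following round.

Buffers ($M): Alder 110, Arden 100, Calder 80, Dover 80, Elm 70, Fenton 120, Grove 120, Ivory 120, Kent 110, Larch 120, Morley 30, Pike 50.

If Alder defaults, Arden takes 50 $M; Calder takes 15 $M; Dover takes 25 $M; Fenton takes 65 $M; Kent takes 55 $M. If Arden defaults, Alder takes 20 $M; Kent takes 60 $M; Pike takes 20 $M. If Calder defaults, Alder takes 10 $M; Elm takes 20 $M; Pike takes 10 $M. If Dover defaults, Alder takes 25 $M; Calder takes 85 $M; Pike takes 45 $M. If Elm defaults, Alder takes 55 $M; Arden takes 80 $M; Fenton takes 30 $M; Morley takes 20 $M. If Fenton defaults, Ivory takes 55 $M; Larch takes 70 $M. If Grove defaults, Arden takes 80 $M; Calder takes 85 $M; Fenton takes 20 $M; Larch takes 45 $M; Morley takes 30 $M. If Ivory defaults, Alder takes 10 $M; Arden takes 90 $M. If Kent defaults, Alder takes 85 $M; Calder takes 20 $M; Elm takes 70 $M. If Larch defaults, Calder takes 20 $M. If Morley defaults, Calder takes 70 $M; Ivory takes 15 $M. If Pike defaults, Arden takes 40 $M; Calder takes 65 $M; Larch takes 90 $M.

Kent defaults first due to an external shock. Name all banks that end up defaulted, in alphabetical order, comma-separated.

Alder, Arden, Elm, Kent

Round 1 — Kent defaults (initial).
  Alder: +85 → 85 < 110
  Calder: +20 → 20 < 80
  Elm: +70 → 70 ≥ 70
Round 2 — Elm defaults.
  Alder: +55 → 140 ≥ 110
  Arden: +80 → 80 < 100
  Fenton: +30 → 30 < 120
  Morley: +20 → 20 < 30
Round 3 — Alder defaults.
  Arden: +50 → 130 ≥ 100
  Calder: +15 → 35 < 80
  Dover: +25 → 25 < 80
  Fenton: +65 → 95 < 120
Round 4 — Arden defaults.
  Pike: +20 → 20 < 50
No further defaults.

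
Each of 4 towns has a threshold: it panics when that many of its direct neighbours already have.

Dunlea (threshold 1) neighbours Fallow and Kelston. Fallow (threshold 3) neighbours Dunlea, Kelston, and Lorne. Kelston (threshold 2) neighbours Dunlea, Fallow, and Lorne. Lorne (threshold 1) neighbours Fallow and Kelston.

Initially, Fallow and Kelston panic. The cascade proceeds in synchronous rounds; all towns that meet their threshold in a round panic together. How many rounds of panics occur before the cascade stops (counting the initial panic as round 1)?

Round 1 — Fallow, Kelston panic (initial).
Round 2 — checking thresholds:
  Dunlea: 2 of 2 neighbours ≥ 1, panics.
  Lorne: 2 of 2 neighbours ≥ 1, panics.
Round 3 — no new panics; cascade stops.

2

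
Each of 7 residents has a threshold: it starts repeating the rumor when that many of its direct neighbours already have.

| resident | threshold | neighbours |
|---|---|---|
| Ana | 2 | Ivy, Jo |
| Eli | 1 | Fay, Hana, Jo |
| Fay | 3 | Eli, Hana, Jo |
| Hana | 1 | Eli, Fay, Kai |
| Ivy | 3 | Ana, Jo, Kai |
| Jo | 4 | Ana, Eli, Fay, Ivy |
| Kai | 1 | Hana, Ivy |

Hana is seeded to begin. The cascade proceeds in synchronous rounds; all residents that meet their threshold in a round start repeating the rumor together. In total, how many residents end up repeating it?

Round 1 — Hana starts repeating the rumor (initial).
Round 2 — checking thresholds:
  Eli: 1 of 3 neighbours ≥ 1, starts repeating the rumor.
  Fay: 1 of 3 neighbours < 3, below threshold.
  Kai: 1 of 2 neighbours ≥ 1, starts repeating the rumor.
Round 3 — no new spreads; cascade stops.

3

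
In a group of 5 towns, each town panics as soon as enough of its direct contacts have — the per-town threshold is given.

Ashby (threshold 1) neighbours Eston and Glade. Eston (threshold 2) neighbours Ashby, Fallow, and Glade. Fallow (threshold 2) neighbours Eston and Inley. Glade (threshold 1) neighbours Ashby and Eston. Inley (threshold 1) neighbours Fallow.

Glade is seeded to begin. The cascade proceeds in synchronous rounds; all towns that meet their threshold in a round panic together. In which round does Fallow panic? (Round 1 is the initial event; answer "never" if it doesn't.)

never

Round 1 — Glade panics (initial).
Round 2 — checking thresholds:
  Ashby: 1 of 2 neighbours ≥ 1, panics.
  Eston: 1 of 3 neighbours < 2, not yet.
Round 3 — checking thresholds:
  Eston: 2 of 3 neighbours ≥ 2, panics.
Round 4 — no new panics; cascade stops.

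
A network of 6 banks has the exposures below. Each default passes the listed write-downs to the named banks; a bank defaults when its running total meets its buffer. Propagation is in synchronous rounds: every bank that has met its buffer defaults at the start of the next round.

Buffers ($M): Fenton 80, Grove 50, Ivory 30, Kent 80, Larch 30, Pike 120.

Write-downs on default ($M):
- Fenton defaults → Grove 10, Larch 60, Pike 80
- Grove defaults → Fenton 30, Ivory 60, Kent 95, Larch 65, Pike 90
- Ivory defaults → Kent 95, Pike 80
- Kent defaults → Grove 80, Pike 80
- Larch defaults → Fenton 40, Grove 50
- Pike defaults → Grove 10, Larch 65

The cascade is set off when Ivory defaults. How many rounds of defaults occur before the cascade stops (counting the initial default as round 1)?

4

Round 1 — Ivory defaults (initial).
  Kent: +95 → 95 ≥ 80
  Pike: +80 → 80 < 120
Round 2 — Kent defaults.
  Grove: +80 → 80 ≥ 50
  Pike: +80 → 160 ≥ 120
Round 3 — Grove, Pike default.
  Fenton: +30 → 30 < 80
  Larch: +65+65 → 130 ≥ 30
Round 4 — Larch defaults.
  Fenton: +40 → 70 < 80
No further defaults.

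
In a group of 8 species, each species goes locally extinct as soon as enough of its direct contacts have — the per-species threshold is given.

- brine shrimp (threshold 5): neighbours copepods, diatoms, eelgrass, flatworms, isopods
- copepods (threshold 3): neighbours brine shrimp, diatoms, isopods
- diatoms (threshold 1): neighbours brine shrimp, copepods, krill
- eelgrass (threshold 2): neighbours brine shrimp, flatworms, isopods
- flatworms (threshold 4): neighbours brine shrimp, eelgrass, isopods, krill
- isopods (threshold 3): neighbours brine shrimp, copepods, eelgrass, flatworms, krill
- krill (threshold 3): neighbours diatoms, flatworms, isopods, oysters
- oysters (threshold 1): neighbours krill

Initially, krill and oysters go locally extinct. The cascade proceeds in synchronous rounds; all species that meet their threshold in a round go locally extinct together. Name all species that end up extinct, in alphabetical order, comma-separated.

diatoms, krill, oysters

Round 1 — krill, oysters go locally extinct (initial).
Round 2 — checking thresholds:
  diatoms: 1 of 3 neighbours ≥ 1, goes locally extinct.
  flatworms: 1 of 4 neighbours < 4, holds.
  isopods: 1 of 5 neighbours < 3, holds.
Round 3 — no new extinctions; cascade stops.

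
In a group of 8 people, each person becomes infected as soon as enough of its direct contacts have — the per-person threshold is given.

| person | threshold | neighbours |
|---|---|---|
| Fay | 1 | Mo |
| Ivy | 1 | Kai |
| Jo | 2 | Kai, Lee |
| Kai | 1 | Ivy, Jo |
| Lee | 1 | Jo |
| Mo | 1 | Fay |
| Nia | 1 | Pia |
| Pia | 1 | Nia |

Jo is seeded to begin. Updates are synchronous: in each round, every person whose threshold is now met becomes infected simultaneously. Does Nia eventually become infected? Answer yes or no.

no

Round 1 — Jo becomes infected (initial).
Round 2 — checking thresholds:
  Kai: 1 of 2 neighbours ≥ 1, becomes infected.
  Lee: 1 of 1 neighbours ≥ 1, becomes infected.
Round 3 — checking thresholds:
  Ivy: 1 of 1 neighbours ≥ 1, becomes infected.
Round 4 — no new infections; cascade stops.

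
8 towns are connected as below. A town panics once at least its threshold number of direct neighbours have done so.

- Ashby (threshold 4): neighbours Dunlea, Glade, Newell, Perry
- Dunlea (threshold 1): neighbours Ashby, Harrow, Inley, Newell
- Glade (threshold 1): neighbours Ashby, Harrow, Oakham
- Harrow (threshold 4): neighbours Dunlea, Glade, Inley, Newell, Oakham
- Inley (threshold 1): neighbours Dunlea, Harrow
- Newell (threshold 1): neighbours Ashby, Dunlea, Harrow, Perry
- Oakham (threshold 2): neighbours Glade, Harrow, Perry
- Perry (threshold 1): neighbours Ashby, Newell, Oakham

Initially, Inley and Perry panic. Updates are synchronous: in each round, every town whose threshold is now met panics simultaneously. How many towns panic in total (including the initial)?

Round 1 — Inley, Perry panic (initial).
Round 2 — checking thresholds:
  Ashby: 1 of 4 neighbours < 4, not yet.
  Dunlea: 1 of 4 neighbours ≥ 1, panics.
  Harrow: 1 of 5 neighbours < 4, not yet.
  Newell: 1 of 4 neighbours ≥ 1, panics.
  Oakham: 1 of 3 neighbours < 2, not yet.
Round 3 — no new panics; cascade stops.

4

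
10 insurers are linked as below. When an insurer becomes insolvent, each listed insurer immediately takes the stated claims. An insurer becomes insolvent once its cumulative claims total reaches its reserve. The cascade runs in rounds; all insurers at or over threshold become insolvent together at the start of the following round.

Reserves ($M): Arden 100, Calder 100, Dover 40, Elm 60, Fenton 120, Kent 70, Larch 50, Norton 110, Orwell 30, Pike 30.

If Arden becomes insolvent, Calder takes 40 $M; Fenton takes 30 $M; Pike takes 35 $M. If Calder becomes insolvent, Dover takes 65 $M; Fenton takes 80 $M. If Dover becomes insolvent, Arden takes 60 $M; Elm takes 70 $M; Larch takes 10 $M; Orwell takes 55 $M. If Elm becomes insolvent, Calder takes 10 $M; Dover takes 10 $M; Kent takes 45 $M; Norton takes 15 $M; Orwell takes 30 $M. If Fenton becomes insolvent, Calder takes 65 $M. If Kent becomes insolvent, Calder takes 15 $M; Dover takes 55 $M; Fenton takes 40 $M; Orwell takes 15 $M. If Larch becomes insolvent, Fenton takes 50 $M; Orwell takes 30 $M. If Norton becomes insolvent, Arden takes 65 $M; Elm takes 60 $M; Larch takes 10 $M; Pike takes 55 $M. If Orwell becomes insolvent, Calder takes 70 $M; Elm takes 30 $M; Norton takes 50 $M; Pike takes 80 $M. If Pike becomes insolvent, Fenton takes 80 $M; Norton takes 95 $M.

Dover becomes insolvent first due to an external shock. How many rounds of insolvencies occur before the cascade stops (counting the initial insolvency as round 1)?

Round 1 — Dover becomes insolvent (initial).
  Arden: +60 → 60 < 100
  Elm: +70 → 70 ≥ 60
  Larch: +10 → 10 < 50
  Orwell: +55 → 55 ≥ 30
Round 2 — Elm, Orwell become insolvent.
  Calder: +10+70 → 80 < 100
  Kent: +45 → 45 < 70
  Norton: +15+50 → 65 < 110
  Pike: +80 → 80 ≥ 30
Round 3 — Pike becomes insolvent.
  Fenton: +80 → 80 < 120
  Norton: +95 → 160 ≥ 110
Round 4 — Norton becomes insolvent.
  Arden: +65 → 125 ≥ 100
  Larch: +10 → 20 < 50
Round 5 — Arden becomes insolvent.
  Calder: +40 → 120 ≥ 100
  Fenton: +30 → 110 < 120
Round 6 — Calder becomes insolvent.
  Fenton: +80 → 190 ≥ 120
Round 7 — Fenton becomes insolvent.
No further insolvencies.

7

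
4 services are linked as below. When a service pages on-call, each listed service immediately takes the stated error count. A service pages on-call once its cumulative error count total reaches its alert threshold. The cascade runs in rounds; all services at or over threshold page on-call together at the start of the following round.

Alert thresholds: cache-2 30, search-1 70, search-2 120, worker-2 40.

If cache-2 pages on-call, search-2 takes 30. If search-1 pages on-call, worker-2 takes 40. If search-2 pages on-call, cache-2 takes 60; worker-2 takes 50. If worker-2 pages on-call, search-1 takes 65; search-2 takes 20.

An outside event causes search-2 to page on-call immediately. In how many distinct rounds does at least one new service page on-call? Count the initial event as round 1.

2

Round 1 — search-2 pages on-call (initial).
  cache-2: +60 → 60 ≥ 30
  worker-2: +50 → 50 ≥ 40
Round 2 — cache-2, worker-2 page on-call.
  search-1: +65 → 65 < 70
No further pages.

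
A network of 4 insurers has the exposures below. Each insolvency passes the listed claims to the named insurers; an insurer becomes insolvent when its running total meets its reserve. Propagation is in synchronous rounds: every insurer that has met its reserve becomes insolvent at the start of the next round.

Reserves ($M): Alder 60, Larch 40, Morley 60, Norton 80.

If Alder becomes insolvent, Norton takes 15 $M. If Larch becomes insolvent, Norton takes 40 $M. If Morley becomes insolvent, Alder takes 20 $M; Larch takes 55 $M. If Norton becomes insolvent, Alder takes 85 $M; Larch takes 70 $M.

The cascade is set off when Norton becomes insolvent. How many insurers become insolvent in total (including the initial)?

Round 1 — Norton becomes insolvent (initial).
  Alder: +85 → 85 ≥ 60
  Larch: +70 → 70 ≥ 40
Round 2 — Alder, Larch become insolvent.
No further insolvencies.

3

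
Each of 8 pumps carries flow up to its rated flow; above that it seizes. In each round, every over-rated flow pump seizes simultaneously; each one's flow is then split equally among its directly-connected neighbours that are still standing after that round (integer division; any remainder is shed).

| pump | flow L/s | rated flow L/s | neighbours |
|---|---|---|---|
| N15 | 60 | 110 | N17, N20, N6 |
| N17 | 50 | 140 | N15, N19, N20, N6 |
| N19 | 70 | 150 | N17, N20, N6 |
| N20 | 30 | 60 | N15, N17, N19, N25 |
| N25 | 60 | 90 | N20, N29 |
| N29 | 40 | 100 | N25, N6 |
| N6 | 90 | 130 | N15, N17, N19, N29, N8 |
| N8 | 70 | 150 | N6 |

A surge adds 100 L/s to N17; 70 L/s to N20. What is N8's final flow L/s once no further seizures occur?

140

Round 1 — N17 at 150 > 140; N20 at 100 > 60. N17, N20 seize.
  N17 sheds 150 L/s to N15, N19, N6: 50 each.
    N15: 60+50 = 110 ≤ 110
    N19: 70+50 = 120 ≤ 150
    N6: 90+50 = 140 > 130
  N20 sheds 100 L/s to N15, N19, N25: 33 each (1 lost).
    N15: 110+33 = 143 > 110
    N19: 120+33 = 153 > 150
    N25: 60+33 = 93 > 90
Round 2 — N15, N19, N25, N6 seize.
  N15 sheds 143 L/s: no online neighbours, lost.
  N19 sheds 153 L/s: no online neighbours, lost.
  N25 sheds 93 L/s to N29: 93 each.
    N29: 40+93 = 133 > 100
  N6 sheds 140 L/s to N29, N8: 70 each.
    N29: 133+70 = 203 > 100
    N8: 70+70 = 140 ≤ 150
Round 3 — N29 seizes.
  N29 sheds 203 L/s: no online neighbours, lost.
No further seizures.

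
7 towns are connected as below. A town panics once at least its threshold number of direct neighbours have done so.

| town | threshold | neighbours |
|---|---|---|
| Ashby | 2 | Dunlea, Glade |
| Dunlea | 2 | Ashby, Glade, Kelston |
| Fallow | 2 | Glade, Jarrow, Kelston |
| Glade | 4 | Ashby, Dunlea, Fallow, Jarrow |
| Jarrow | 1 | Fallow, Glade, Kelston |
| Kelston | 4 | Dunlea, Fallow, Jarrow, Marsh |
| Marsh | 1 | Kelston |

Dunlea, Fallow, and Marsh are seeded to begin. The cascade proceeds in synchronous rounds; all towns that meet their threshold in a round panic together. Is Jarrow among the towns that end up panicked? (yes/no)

Round 1 — Dunlea, Fallow, Marsh panic (initial).
Round 2 — checking thresholds:
  Ashby: 1 of 2 neighbours < 2, not yet.
  Glade: 2 of 4 neighbours < 4, not yet.
  Jarrow: 1 of 3 neighbours ≥ 1, panics.
  Kelston: 3 of 4 neighbours < 4, not yet.
Round 3 — checking thresholds:
  Ashby: 1 of 2 neighbours < 2, not yet.
  Glade: 3 of 4 neighbours < 4, not yet.
  Kelston: 4 of 4 neighbours ≥ 4, panics.
Round 4 — no new panics; cascade stops.

yes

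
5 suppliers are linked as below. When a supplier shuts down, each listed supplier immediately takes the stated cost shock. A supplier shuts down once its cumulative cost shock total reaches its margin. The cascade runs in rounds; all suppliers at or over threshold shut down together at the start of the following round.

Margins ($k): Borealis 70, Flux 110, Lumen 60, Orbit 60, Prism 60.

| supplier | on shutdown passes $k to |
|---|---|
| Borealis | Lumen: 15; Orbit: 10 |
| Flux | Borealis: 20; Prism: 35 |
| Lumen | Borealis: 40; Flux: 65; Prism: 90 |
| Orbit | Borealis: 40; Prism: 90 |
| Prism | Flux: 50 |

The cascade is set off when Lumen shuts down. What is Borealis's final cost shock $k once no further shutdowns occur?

60

Round 1 — Lumen shuts down (initial).
  Borealis: +40 → 40 < 70
  Flux: +65 → 65 < 110
  Prism: +90 → 90 ≥ 60
Round 2 — Prism shuts down.
  Flux: +50 → 115 ≥ 110
Round 3 — Flux shuts down.
  Borealis: +20 → 60 < 70
No further shutdowns.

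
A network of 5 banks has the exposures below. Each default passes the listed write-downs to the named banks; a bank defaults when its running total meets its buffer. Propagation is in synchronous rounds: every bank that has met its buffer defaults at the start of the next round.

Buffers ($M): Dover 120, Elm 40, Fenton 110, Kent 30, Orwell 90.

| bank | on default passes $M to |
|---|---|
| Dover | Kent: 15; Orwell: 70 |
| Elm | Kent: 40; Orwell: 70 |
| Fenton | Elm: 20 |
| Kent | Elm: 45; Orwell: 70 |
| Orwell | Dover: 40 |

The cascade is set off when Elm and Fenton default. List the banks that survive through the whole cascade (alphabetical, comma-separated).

Round 1 — Elm, Fenton default (initial).
  Kent: +40 → 40 ≥ 30
  Orwell: +70 → 70 < 90
Round 2 — Kent defaults.
  Orwell: +70 → 140 ≥ 90
Round 3 — Orwell defaults.
  Dover: +40 → 40 < 120
No further defaults.

Dover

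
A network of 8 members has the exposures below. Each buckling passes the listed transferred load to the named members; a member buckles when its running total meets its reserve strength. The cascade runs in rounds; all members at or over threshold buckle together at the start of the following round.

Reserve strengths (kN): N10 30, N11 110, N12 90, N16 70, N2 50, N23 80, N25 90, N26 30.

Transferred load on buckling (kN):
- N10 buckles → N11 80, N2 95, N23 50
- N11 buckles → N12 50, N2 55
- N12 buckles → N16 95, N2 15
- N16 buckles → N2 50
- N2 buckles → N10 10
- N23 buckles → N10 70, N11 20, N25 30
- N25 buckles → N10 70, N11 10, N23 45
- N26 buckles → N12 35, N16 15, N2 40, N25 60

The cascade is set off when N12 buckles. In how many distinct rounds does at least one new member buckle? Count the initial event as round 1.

Round 1 — N12 buckles (initial).
  N16: +95 → 95 ≥ 70
  N2: +15 → 15 < 50
Round 2 — N16 buckles.
  N2: +50 → 65 ≥ 50
Round 3 — N2 buckles.
  N10: +10 → 10 < 30
No further bucklings.

3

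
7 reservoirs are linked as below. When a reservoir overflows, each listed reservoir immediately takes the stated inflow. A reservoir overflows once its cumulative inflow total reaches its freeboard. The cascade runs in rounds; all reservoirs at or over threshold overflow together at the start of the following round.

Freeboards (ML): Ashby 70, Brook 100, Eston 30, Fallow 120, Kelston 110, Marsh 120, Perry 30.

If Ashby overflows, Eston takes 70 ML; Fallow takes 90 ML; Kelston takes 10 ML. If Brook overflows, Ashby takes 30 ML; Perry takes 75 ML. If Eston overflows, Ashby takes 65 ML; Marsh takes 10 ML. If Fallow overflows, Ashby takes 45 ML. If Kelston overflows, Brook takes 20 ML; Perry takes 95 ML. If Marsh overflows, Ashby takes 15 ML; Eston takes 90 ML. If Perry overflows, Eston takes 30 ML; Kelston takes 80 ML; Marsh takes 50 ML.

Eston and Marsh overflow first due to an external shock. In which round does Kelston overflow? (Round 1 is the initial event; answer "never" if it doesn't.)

never

Round 1 — Eston, Marsh overflow (initial).
  Ashby: +65+15 → 80 ≥ 70
Round 2 — Ashby overflows.
  Fallow: +90 → 90 < 120
  Kelston: +10 → 10 < 110
No further overflows.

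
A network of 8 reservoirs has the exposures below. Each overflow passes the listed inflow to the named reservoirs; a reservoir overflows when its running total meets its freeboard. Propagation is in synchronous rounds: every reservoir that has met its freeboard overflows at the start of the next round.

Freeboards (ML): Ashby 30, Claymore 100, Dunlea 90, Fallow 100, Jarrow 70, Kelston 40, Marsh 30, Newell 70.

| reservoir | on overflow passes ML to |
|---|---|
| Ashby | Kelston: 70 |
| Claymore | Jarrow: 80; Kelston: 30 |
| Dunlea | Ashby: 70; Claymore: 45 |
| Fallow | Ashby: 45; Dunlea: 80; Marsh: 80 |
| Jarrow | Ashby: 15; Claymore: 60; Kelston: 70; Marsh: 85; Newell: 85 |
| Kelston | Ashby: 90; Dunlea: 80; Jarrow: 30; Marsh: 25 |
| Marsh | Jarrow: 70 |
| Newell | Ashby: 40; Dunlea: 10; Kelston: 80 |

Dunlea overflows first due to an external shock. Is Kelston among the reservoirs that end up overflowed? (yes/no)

Round 1 — Dunlea overflows (initial).
  Ashby: +70 → 70 ≥ 30
  Claymore: +45 → 45 < 100
Round 2 — Ashby overflows.
  Kelston: +70 → 70 ≥ 40
Round 3 — Kelston overflows.
  Jarrow: +30 → 30 < 70
  Marsh: +25 → 25 < 30
No further overflows.

yes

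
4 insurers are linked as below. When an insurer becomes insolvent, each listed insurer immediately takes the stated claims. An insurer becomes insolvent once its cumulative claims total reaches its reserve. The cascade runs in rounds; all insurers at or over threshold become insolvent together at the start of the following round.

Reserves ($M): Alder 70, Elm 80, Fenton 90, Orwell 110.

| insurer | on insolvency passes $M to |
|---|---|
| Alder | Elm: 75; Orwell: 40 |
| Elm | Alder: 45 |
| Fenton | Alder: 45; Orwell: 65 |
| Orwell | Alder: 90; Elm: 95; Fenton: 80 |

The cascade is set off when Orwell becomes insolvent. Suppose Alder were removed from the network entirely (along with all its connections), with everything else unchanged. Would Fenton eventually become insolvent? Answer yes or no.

With Alder removed:
Round 1 — Orwell becomes insolvent (initial).
  Elm: +95 → 95 ≥ 80
  Fenton: +80 → 80 < 90
Round 2 — Elm becomes insolvent.
No further insolvencies.

no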